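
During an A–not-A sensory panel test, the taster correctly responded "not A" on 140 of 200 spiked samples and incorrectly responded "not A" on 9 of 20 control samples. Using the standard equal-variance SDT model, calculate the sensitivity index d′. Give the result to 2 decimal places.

H = 140/200 = 0.7000
FA = 9/20 = 0.4500
z(H) = z(0.7000) = 0.524
z(FA) = z(0.4500) = -0.126
d' = z(H) − z(FA) = 0.524 − (-0.126) = 0.650

d′ = 0.65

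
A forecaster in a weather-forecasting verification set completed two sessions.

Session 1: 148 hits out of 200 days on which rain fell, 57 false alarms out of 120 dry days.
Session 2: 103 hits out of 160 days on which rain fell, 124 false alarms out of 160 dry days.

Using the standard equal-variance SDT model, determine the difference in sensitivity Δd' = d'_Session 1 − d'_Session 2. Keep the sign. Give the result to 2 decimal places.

Session 1: z(0.7400) = 0.643, z(0.4750) = -0.063, d' = 0.706
Session 2: z(0.6438) = 0.369, z(0.7750) = 0.755, d' = -0.386
Δd' = d'_Session 1 − d'_Session 2 = 0.706 − (-0.386) = 1.092
Session 1 has the higher sensitivity.

Δd' = 1.09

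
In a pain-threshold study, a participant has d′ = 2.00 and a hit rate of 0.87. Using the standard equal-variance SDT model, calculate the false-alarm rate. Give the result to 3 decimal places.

z(hit rate) = z(0.87) = 1.1264
z(FA) = z(H) − d' = 1.1264 − 2.00 = -0.8736
false-alarm rate = Φ(-0.8736) = 0.1912

false-alarm rate = 0.191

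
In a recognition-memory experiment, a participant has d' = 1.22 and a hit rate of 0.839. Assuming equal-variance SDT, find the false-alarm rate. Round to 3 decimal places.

z(hit rate) = z(0.839) = 0.9904
z(FA) = z(H) − d' = 0.9904 − 1.22 = -0.2296
false-alarm rate = Φ(-0.2296) = 0.4092

false-alarm rate = 0.409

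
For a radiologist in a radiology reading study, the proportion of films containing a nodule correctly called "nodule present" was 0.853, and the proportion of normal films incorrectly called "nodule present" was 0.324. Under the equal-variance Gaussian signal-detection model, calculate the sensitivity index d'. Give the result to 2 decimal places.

Φ⁻¹(H) = Φ⁻¹(0.853) = 1.049
Φ⁻¹(FA) = Φ⁻¹(0.324) = -0.457
d' = z(H) − z(FA) = 1.049 − (-0.457) = 1.506

d' = 1.51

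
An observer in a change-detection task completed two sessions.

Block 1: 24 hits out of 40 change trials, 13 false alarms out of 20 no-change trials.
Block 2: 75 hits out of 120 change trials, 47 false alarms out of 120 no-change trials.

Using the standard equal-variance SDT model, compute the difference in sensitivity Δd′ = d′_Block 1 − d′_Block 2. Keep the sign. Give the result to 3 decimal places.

Δd′ = -0.726

Block 1: z(0.6000) = 0.2533, z(0.6500) = 0.3853, d' = -0.1320
Block 2: z(0.6250) = 0.3186, z(0.3917) = -0.2749, d' = 0.5935
Δd' = d'_Block 1 − d'_Block 2 = -0.1320 − 0.5935 = -0.7255
Block 2 has the higher sensitivity.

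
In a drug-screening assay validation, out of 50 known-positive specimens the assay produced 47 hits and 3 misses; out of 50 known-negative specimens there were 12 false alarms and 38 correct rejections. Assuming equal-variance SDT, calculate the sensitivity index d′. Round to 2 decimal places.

H = 47/50 = 0.9400
FA = 12/50 = 0.2400
z(H) = z(0.9400) = 1.5548
z(FA) = z(0.2400) = -0.7063
d' = z(H) − z(FA) = 1.5548 − (-0.7063) = 2.2611

d′ = 2.26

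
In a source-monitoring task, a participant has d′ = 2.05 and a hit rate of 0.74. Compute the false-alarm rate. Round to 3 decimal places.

false-alarm rate = 0.080

z(hit rate) = z(0.74) = 0.6433
z(FA) = z(H) − d' = 0.6433 − 2.05 = -1.4067
false-alarm rate = Φ(-1.4067) = 0.0798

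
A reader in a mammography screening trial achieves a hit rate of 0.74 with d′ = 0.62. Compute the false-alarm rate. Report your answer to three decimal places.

z(hit rate) = z(0.74) = 0.6433
z(FA) = z(H) − d' = 0.6433 − 0.62 = 0.0233
false-alarm rate = Φ(0.0233) = 0.5093

false-alarm rate = 0.509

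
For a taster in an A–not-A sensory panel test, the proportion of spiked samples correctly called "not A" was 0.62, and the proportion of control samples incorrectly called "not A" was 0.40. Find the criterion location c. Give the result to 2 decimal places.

z(0.62) = 0.305, z(0.40) = -0.253
c = −½·[z(H) + z(FA)] = −0.5 × (0.305 + (-0.253)) = -0.026
c < 0: the taster has a liberal response bias.

c = -0.03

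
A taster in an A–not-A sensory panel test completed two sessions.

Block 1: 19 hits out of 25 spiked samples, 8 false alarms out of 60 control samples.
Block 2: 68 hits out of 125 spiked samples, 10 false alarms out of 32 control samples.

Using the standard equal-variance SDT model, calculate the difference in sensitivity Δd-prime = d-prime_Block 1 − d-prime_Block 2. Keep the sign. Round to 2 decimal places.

Δd-prime = 1.22

Block 1: z(0.7600) = 0.706, z(0.1333) = -1.111, d' = 1.817
Block 2: z(0.5440) = 0.111, z(0.3125) = -0.489, d' = 0.600
Δd' = d'_Block 1 − d'_Block 2 = 1.817 − 0.600 = 1.217
Block 1 has the higher sensitivity.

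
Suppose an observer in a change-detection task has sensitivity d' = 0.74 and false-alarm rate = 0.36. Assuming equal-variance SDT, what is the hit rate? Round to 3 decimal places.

z(false-alarm rate) = z(0.36) = -0.3585
z(H) = z(FA) + d' = -0.3585 + 0.74 = 0.3815
hit rate = Φ(0.3815) = 0.6486

hit rate = 0.649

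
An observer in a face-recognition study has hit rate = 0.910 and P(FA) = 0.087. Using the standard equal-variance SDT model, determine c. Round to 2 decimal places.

c = 0.01

z(H) = 1.341
z(FA) = -1.359
c = −½·[z(H) + z(FA)] = −0.5 × (1.341 + (-1.359)) = 0.009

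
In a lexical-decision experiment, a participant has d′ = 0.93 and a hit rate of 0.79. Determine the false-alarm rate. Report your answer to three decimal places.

z(hit rate) = z(0.79) = 0.8064
z(FA) = z(H) − d' = 0.8064 − 0.93 = -0.1236
false-alarm rate = Φ(-0.1236) = 0.4508

false-alarm rate = 0.451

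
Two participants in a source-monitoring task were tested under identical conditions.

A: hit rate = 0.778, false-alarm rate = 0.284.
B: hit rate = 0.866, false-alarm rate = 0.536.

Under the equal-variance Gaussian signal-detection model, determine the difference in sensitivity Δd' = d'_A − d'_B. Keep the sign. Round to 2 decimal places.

A: z(0.778) = 0.765, z(0.284) = -0.571, d' = 1.336
B: z(0.866) = 1.108, z(0.536) = 0.090, d' = 1.018
Δd' = d'_A − d'_B = 1.336 − 1.018 = 0.318
A has the higher sensitivity.

Δd' = 0.32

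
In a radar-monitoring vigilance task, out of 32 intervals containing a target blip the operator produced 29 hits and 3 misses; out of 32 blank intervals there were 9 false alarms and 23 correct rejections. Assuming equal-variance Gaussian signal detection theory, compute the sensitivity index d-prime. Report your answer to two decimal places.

d-prime = 1.90

H = 29/32 = 0.9062
FA = 9/32 = 0.2812
z(H) = z(0.9062) = 1.3177
z(FA) = z(0.2812) = -0.5793
d' = z(H) − z(FA) = 1.3177 − (-0.5793) = 1.8970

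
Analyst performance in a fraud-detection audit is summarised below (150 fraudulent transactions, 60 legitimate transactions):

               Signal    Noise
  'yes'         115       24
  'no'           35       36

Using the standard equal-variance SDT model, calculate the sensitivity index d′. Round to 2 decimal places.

H = 115/150 = 0.7667
FA = 24/60 = 0.4000
z(H) = 0.728
z(FA) = -0.253
d' = z(H) − z(FA) = 0.728 − (-0.253) = 0.981

d′ = 0.98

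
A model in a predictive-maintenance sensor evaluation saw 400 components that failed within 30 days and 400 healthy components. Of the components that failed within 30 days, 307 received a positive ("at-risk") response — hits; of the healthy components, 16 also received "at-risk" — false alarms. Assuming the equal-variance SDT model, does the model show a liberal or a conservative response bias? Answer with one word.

z(H) = 0.731, z(FA) = -1.751
c = −½·(z(H) + z(FA)) = 0.510
c > 0 → conservative criterion (biased toward responding “no”).

conservative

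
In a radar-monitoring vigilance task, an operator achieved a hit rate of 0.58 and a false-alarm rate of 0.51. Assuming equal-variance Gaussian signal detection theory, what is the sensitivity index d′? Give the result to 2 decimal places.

d′ = 0.18

Φ⁻¹(H) = Φ⁻¹(0.58) = 0.2019
Φ⁻¹(FA) = Φ⁻¹(0.51) = 0.0251
d' = z(H) − z(FA) = 0.2019 − 0.0251 = 0.1768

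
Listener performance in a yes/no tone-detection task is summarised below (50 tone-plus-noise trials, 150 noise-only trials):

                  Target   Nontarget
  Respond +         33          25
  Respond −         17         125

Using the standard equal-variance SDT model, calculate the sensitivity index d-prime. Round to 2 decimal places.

d-prime = 1.38

H = 33/50 = 0.6600
FA = 25/150 = 0.1667
Φ⁻¹(H) = 0.412
Φ⁻¹(FA) = -0.967
d' = z(H) − z(FA) = 0.412 − (-0.967) = 1.379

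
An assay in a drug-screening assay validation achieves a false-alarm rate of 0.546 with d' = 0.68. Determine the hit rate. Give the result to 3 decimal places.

z(false-alarm rate) = z(0.546) = 0.1156
z(H) = z(FA) + d' = 0.1156 + 0.68 = 0.7956
hit rate = Φ(0.7956) = 0.7869

hit rate = 0.787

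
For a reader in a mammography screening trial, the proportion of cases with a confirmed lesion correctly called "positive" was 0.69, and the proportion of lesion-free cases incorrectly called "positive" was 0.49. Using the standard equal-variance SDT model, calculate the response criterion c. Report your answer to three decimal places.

c = -0.235

Φ⁻¹(H) = Φ⁻¹(0.69) = 0.4959
Φ⁻¹(FA) = Φ⁻¹(0.49) = -0.0251
c = −½·[z(H) + z(FA)] = −0.5 × (0.4959 + (-0.0251)) = -0.2354
c < 0: the reader has a liberal response bias.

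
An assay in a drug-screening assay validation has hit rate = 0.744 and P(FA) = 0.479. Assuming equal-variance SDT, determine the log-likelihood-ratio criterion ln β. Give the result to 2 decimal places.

ln β = -0.21

z(H) = 0.656
z(FA) = -0.053
ln β = −½·[z(H)² − z(FA)²] = −0.5 × (0.430 − 0.003) = -0.2135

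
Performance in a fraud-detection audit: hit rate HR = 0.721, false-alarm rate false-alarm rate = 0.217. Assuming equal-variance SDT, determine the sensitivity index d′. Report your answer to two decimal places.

Φ⁻¹(H) = 0.5858
Φ⁻¹(FA) = -0.7824
d' = z(H) − z(FA) = 0.5858 − (-0.7824) = 1.3682

d′ = 1.37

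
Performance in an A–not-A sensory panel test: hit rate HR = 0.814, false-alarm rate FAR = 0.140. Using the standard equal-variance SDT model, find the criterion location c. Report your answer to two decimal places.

z(0.814) = 0.8927, z(0.140) = -1.0803
c = −½·[z(H) + z(FA)] = −0.5 × (0.8927 + (-1.0803)) = 0.0938
c > 0: the taster has a conservative response bias.

c = 0.09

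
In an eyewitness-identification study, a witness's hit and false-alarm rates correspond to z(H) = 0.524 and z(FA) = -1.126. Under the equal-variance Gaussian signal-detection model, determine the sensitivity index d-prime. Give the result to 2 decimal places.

d-prime = 1.65

d' = z(H) − z(FA) = 0.524 − (-1.126) = 1.650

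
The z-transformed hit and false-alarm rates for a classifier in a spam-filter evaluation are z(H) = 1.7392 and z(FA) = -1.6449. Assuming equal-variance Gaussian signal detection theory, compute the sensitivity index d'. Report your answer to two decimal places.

d' = z(H) − z(FA) = 1.7392 − (-1.6449) = 3.3841

d' = 3.38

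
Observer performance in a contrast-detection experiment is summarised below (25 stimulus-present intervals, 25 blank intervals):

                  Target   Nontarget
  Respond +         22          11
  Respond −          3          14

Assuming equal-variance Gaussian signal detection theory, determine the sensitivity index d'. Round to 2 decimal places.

H = 22/25 = 0.8800
FA = 11/25 = 0.4400
z(0.8800) = 1.175, z(0.4400) = -0.151
d' = z(H) − z(FA) = 1.175 − (-0.151) = 1.326

d' = 1.33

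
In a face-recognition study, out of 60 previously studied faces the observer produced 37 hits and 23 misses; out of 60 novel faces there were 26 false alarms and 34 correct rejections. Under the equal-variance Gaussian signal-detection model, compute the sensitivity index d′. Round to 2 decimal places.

H = 37/60 = 0.6167
FA = 26/60 = 0.4333
Φ⁻¹(0.6167) = 0.2968, Φ⁻¹(0.4333) = -0.1680
d' = z(H) − z(FA) = 0.2968 − (-0.1680) = 0.4648

d′ = 0.46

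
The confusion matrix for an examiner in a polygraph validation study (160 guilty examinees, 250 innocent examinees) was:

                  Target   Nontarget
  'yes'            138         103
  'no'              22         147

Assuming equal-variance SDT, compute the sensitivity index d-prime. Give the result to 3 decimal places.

d-prime = 1.314

H = 138/160 = 0.8625
FA = 103/250 = 0.4120
z(H) = 1.0916
z(FA) = -0.2224
d' = z(H) − z(FA) = 1.0916 − (-0.2224) = 1.3140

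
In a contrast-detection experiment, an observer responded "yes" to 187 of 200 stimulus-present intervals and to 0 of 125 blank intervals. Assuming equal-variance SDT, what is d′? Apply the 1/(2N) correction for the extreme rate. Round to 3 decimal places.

d′ = 4.166

The false-alarm rate is 0/125 = 0, so apply the 1/(2N) correction: FA → 1/(2·125) = 0.00400.
z(H) = z(0.93500) = 1.5141
z(FA) = z(0.00400) = -2.6521
d' = 1.5141 − (-2.6521) = 4.1662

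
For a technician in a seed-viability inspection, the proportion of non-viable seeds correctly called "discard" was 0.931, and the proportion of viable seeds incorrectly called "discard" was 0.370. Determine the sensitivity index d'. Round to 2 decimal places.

z(H) = 1.483
z(FA) = -0.332
d' = z(H) − z(FA) = 1.483 − (-0.332) = 1.815

d' = 1.82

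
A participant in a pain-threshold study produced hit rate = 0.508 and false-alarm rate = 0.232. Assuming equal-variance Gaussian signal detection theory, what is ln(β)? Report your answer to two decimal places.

ln β = 0.27

z(H) = z(0.508) = 0.020
z(FA) = z(0.232) = -0.732
ln β = −½·[z(H)² − z(FA)²] = −0.5 × (0.000 − 0.536) = 0.268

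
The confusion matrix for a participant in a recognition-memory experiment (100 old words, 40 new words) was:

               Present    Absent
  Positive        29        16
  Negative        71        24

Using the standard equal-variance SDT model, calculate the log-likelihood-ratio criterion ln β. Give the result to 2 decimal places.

H = 29/100 = 0.2900
FA = 16/40 = 0.4000
z(H) = z(0.2900) = -0.553
z(FA) = z(0.4000) = -0.253
ln β = −½·[z(H)² − z(FA)²] = −0.5 × (0.306 − 0.064) = -0.121

ln β = -0.12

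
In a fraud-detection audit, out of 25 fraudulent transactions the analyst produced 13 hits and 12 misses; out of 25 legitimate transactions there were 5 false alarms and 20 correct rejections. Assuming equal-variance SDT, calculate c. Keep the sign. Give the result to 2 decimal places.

c = 0.40

H = 13/25 = 0.5200
FA = 5/25 = 0.2000
z(H) = 0.0502
z(FA) = -0.8416
c = −½·[z(H) + z(FA)] = −0.5 × (0.0502 + (-0.8416)) = 0.3957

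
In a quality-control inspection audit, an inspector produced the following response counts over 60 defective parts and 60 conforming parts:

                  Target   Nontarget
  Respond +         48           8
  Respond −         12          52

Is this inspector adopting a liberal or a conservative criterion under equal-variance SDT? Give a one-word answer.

z(H) = 0.842, z(FA) = -1.111
c = −½·(z(H) + z(FA)) = 0.1345
c > 0 → conservative criterion (biased toward responding “no”).

conservative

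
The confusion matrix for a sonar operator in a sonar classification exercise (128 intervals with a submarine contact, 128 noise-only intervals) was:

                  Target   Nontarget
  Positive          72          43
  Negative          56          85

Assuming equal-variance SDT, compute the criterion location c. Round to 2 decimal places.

c = 0.13

H = 72/128 = 0.5625
FA = 43/128 = 0.3359
z(H) = 0.157
z(FA) = -0.424
c = −½·[z(H) + z(FA)] = −0.5 × (0.157 + (-0.424)) = 0.1335
c > 0: the sonar operator has a conservative response bias.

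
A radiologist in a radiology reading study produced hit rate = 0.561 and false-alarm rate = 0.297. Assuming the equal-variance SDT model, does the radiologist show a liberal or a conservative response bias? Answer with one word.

conservative

z(H) = 0.154, z(FA) = -0.533
c = −½·(z(H) + z(FA)) = 0.1895
c > 0 → conservative criterion (biased toward responding “no”).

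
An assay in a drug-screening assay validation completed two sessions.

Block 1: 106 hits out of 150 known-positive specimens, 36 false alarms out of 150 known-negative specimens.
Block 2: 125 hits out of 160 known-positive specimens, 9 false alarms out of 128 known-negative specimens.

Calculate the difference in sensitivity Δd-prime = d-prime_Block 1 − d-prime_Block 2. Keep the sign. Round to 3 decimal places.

Δd-prime = -1.000

Block 1: z(0.7067) = 0.5438, z(0.2400) = -0.7063, d' = 1.2501
Block 2: z(0.7812) = 0.7763, z(0.0703) = -1.4736, d' = 2.2499
Δd' = d'_Block 1 − d'_Block 2 = 1.2501 − 2.2499 = -0.9998
Block 2 has the higher sensitivity.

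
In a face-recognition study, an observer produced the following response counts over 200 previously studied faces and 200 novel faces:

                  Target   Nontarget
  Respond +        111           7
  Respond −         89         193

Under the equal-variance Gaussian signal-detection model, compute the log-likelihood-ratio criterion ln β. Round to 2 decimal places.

ln β = 1.63

H = 111/200 = 0.5550
FA = 7/200 = 0.0350
z(H) = 0.138
z(FA) = -1.812
ln β = −½·[z(H)² − z(FA)²] = −0.5 × (0.019 − 3.283) = 1.632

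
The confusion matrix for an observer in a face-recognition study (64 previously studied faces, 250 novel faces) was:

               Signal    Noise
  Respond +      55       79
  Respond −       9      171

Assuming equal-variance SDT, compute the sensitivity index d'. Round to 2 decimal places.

H = 55/64 = 0.8594
FA = 79/250 = 0.3160
z(H) = 1.078
z(FA) = -0.479
d' = z(H) − z(FA) = 1.078 − (-0.479) = 1.557

d' = 1.56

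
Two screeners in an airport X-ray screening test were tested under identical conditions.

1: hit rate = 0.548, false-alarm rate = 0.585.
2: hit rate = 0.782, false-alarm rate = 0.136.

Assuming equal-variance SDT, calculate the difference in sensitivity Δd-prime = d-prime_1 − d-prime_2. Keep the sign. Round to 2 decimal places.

Δd-prime = -1.97

1: z(0.548) = 0.121, z(0.585) = 0.215, d' = -0.094
2: z(0.782) = 0.779, z(0.136) = -1.098, d' = 1.877
Δd' = d'_1 − d'_2 = -0.094 − 1.877 = -1.971
2 has the higher sensitivity.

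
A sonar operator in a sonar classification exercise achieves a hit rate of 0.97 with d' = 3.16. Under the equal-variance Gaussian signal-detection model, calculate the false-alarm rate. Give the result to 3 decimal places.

z(hit rate) = z(0.97) = 1.8808
z(FA) = z(H) − d' = 1.8808 − 3.16 = -1.2792
false-alarm rate = Φ(-1.2792) = 0.1004

false-alarm rate = 0.100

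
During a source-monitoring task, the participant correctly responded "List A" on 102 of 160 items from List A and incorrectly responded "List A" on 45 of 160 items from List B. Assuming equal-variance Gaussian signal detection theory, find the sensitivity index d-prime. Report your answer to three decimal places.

H = 102/160 = 0.6375
FA = 45/160 = 0.2812
z(0.6375) = 0.3518, z(0.2812) = -0.5793
d' = z(H) − z(FA) = 0.3518 − (-0.5793) = 0.9311

d-prime = 0.931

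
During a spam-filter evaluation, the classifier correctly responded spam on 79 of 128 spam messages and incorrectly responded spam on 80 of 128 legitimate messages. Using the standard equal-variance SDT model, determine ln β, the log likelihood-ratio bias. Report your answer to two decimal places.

H = 79/128 = 0.6172
FA = 80/128 = 0.6250
Φ⁻¹(H) = Φ⁻¹(0.6172) = 0.298
Φ⁻¹(FA) = Φ⁻¹(0.6250) = 0.319
ln β = −½·[z(H)² − z(FA)²] = −0.5 × (0.089 − 0.102) = 0.0065

ln β = 0.01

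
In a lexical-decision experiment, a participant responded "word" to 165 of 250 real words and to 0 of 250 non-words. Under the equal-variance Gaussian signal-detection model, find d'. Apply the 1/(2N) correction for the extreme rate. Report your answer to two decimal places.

The false-alarm rate is 0/250 = 0, so apply the 1/(2N) correction: FA → 1/(2·250) = 0.00200.
z(H) = z(0.66000) = 0.412
z(FA) = z(0.00200) = -2.878
d' = 0.412 − (-2.878) = 3.290

d' = 3.29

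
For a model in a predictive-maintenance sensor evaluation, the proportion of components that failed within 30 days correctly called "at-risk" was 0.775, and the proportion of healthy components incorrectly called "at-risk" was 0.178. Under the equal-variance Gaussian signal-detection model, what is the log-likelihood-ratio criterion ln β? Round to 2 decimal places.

ln β = 0.14

z(H) = z(0.775) = 0.755
z(FA) = z(0.178) = -0.923
ln β = −½·[z(H)² − z(FA)²] = −0.5 × (0.570 − 0.852) = 0.141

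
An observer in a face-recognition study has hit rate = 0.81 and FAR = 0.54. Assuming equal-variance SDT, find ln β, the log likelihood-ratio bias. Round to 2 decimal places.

z(H) = z(0.81) = 0.878
z(FA) = z(0.54) = 0.100
ln β = −½·[z(H)² − z(FA)²] = −0.5 × (0.771 − 0.010) = -0.3805

ln β = -0.38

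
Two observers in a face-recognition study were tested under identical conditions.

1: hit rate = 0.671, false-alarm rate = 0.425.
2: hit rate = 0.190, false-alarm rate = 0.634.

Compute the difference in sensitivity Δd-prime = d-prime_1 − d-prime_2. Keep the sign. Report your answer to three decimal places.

Δd-prime = 1.852

1: z(0.671) = 0.4427, z(0.425) = -0.1891, d' = 0.6318
2: z(0.190) = -0.8779, z(0.634) = 0.3425, d' = -1.2204
Δd' = d'_1 − d'_2 = 0.6318 − (-1.2204) = 1.8522
1 has the higher sensitivity.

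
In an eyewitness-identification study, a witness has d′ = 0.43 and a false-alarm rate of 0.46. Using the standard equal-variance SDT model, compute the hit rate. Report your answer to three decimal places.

z(false-alarm rate) = z(0.46) = -0.1004
z(H) = z(FA) + d' = -0.1004 + 0.43 = 0.3296
hit rate = Φ(0.3296) = 0.6291

hit rate = 0.629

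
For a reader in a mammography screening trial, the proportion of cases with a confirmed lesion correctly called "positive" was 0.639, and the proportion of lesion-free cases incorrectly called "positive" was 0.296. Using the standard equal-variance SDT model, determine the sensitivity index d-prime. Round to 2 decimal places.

Φ⁻¹(H) = 0.356
Φ⁻¹(FA) = -0.536
d' = z(H) − z(FA) = 0.356 − (-0.536) = 0.892

d-prime = 0.89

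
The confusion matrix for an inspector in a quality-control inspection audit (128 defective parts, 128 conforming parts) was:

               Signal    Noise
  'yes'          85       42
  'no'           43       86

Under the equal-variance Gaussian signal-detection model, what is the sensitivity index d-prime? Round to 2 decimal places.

d-prime = 0.87

H = 85/128 = 0.6641
FA = 42/128 = 0.3281
z(H) = 0.424
z(FA) = -0.445
d' = z(H) − z(FA) = 0.424 − (-0.445) = 0.869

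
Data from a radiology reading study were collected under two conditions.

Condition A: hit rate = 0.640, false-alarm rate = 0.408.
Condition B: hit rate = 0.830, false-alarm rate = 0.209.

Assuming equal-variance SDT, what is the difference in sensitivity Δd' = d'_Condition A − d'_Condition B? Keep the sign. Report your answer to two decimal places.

Condition A: z(0.640) = 0.358, z(0.408) = -0.233, d' = 0.591
Condition B: z(0.830) = 0.954, z(0.209) = -0.810, d' = 1.764
Δd' = d'_Condition A − d'_Condition B = 0.591 − 1.764 = -1.173
Condition B has the higher sensitivity.

Δd' = -1.17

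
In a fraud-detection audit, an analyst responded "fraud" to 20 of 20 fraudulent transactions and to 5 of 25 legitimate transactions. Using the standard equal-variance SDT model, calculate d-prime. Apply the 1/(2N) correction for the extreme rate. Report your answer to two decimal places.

The hit rate is 20/20 = 1, so apply the 1/(2N) correction: H → 1 − 1/(2·20) = 0.97500.
z(H) = z(0.97500) = 1.960
z(FA) = z(0.20000) = -0.842
d' = 1.960 − (-0.842) = 2.802

d-prime = 2.80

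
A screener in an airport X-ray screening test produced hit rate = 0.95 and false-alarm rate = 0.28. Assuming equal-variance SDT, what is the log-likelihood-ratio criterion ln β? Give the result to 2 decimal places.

z(H) = 1.645
z(FA) = -0.583
ln β = −½·[z(H)² − z(FA)²] = −0.5 × (2.706 − 0.340) = -1.183

ln β = -1.18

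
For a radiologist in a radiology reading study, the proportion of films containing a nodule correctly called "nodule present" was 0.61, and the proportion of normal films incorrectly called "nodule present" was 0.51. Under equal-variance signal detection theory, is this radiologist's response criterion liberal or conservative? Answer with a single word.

liberal

z(H) = 0.279, z(FA) = 0.025
c = −½·(z(H) + z(FA)) = -0.152
c < 0 → liberal criterion (biased toward responding “yes”).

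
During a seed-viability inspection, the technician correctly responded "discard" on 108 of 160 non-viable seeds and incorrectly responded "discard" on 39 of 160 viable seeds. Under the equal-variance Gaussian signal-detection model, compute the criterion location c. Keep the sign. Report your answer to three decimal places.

H = 108/160 = 0.6750
FA = 39/160 = 0.2437
Φ⁻¹(H) = Φ⁻¹(0.6750) = 0.4538
Φ⁻¹(FA) = Φ⁻¹(0.2437) = -0.6945
c = −½·[z(H) + z(FA)] = −0.5 × (0.4538 + (-0.6945)) = 0.12035
c > 0: the technician has a conservative response bias.

c = 0.120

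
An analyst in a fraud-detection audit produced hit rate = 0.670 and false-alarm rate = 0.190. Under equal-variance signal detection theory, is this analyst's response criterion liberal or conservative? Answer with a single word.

z(H) = 0.440, z(FA) = -0.878
c = −½·(z(H) + z(FA)) = 0.219
c > 0 → conservative criterion (biased toward responding “no”).

conservative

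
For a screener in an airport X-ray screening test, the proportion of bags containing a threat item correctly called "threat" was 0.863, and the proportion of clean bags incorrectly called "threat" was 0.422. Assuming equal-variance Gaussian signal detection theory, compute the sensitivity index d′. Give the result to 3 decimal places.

z(H) = z(0.863) = 1.0939
z(FA) = z(0.422) = -0.1968
d' = z(H) − z(FA) = 1.0939 − (-0.1968) = 1.2907

d′ = 1.291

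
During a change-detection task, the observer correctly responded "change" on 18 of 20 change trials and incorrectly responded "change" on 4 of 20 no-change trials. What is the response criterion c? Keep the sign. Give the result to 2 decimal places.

H = 18/20 = 0.9000
FA = 4/20 = 0.2000
z(H) = 1.282
z(FA) = -0.842
c = −½·[z(H) + z(FA)] = −0.5 × (1.282 + (-0.842)) = -0.220

c = -0.22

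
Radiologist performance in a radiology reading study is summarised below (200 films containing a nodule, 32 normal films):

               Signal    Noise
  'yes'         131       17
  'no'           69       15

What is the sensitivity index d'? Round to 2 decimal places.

d' = 0.32

H = 131/200 = 0.6550
FA = 17/32 = 0.5312
z(0.6550) = 0.3989, z(0.5312) = 0.0783
d' = z(H) − z(FA) = 0.3989 − 0.0783 = 0.3206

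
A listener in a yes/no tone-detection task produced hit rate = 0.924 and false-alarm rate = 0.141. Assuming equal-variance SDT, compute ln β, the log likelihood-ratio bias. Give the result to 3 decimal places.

ln β = -0.447

z(H) = z(0.924) = 1.4325
z(FA) = z(0.141) = -1.0758
ln β = −½·[z(H)² − z(FA)²] = −0.5 × (2.0521 − 1.1573) = -0.4474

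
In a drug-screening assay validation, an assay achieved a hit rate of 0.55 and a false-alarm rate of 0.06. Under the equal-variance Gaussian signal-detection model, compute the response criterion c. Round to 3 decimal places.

c = 0.715

z(H) = 0.1257
z(FA) = -1.5548
c = −½·[z(H) + z(FA)] = −0.5 × (0.1257 + (-1.5548)) = 0.71455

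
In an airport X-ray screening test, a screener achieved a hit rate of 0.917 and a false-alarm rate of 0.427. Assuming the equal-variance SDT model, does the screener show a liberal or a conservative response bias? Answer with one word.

z(H) = 1.385, z(FA) = -0.184
c = −½·(z(H) + z(FA)) = -0.6005
c < 0 → liberal criterion (biased toward responding “yes”).

liberal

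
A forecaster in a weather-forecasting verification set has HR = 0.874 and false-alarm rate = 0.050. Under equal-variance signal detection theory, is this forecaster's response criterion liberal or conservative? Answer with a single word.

conservative

z(H) = 1.146, z(FA) = -1.645
c = −½·(z(H) + z(FA)) = 0.2495
c > 0 → conservative criterion (biased toward responding “no”).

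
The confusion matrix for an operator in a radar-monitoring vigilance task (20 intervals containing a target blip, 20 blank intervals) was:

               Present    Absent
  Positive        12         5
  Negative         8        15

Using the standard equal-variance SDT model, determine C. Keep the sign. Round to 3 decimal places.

H = 12/20 = 0.6000
FA = 5/20 = 0.2500
Φ⁻¹(H) = Φ⁻¹(0.6000) = 0.2533
Φ⁻¹(FA) = Φ⁻¹(0.2500) = -0.6745
c = −½·[z(H) + z(FA)] = −0.5 × (0.2533 + (-0.6745)) = 0.2106

C = 0.211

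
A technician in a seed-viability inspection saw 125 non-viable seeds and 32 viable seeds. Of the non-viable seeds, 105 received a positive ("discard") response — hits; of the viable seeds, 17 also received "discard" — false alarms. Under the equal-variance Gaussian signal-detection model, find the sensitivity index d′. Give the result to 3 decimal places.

H = 105/125 = 0.8400
FA = 17/32 = 0.5312
z(H) = z(0.8400) = 0.9945
z(FA) = z(0.5312) = 0.0783
d' = z(H) − z(FA) = 0.9945 − 0.0783 = 0.9162

d′ = 0.916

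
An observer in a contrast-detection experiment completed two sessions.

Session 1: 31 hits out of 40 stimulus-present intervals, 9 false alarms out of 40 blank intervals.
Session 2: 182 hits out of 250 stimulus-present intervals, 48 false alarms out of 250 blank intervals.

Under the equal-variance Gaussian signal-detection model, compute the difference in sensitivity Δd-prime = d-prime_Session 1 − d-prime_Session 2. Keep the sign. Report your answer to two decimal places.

Session 1: z(0.7750) = 0.755, z(0.2250) = -0.755, d' = 1.510
Session 2: z(0.7280) = 0.607, z(0.1920) = -0.871, d' = 1.478
Δd' = d'_Session 1 − d'_Session 2 = 1.510 − 1.478 = 0.032
Session 1 has the higher sensitivity.

Δd-prime = 0.03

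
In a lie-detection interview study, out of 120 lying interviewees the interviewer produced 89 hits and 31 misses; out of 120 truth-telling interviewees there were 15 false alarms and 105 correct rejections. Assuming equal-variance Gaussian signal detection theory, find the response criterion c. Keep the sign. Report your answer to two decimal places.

c = 0.25

H = 89/120 = 0.7417
FA = 15/120 = 0.1250
z(H) = 0.649
z(FA) = -1.150
c = −½·[z(H) + z(FA)] = −0.5 × (0.649 + (-1.150)) = 0.2505
c > 0: the interviewer has a conservative response bias.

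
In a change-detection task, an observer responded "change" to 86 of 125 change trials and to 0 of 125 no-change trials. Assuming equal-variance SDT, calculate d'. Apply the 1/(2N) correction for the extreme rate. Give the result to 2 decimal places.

d' = 3.14

The false-alarm rate is 0/125 = 0, so apply the 1/(2N) correction: FA → 1/(2·125) = 0.00400.
z(H) = z(0.68800) = 0.490
z(FA) = z(0.00400) = -2.652
d' = 0.490 − (-2.652) = 3.142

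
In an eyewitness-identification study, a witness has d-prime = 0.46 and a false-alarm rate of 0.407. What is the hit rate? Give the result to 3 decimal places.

hit rate = 0.589

z(false-alarm rate) = z(0.407) = -0.2353
z(H) = z(FA) + d' = -0.2353 + 0.46 = 0.2247
hit rate = Φ(0.2247) = 0.5889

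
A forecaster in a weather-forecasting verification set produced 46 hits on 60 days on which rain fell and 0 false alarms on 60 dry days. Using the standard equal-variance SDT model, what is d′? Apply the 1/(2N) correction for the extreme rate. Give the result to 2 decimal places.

The false-alarm rate is 0/60 = 0, so apply the 1/(2N) correction: FA → 1/(2·60) = 0.00833.
z(H) = z(0.76667) = 0.728
z(FA) = z(0.00833) = -2.394
d' = 0.728 − (-2.394) = 3.122

d′ = 3.12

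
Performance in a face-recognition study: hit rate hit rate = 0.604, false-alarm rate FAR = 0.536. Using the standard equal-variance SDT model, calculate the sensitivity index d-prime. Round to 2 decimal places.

z(H) = z(0.604) = 0.2637
z(FA) = z(0.536) = 0.0904
d' = z(H) − z(FA) = 0.2637 − 0.0904 = 0.1733

d-prime = 0.17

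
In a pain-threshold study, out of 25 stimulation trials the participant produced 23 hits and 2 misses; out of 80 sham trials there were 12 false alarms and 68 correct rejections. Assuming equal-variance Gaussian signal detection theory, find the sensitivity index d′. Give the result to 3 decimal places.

H = 23/25 = 0.9200
FA = 12/80 = 0.1500
z(0.9200) = 1.4051, z(0.1500) = -1.0364
d' = z(H) − z(FA) = 1.4051 − (-1.0364) = 2.4415

d′ = 2.442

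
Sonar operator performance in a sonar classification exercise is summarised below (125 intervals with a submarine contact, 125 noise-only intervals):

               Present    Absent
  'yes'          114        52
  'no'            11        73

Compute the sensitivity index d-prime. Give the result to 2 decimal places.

d-prime = 1.57

H = 114/125 = 0.9120
FA = 52/125 = 0.4160
z(H) = 1.353
z(FA) = -0.212
d' = z(H) − z(FA) = 1.353 − (-0.212) = 1.565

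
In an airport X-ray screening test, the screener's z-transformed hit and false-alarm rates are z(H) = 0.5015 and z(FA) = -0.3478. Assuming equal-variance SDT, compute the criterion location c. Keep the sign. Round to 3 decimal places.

c = −½·[z(H) + z(FA)] = −½·(0.5015 + (-0.3478)) = -0.07685
c < 0: the screener has a liberal response bias.

c = -0.077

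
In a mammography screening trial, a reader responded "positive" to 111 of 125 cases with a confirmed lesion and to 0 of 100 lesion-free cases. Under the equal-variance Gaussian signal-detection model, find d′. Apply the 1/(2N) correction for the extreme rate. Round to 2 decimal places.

The false-alarm rate is 0/100 = 0, so apply the 1/(2N) correction: FA → 1/(2·100) = 0.00500.
z(H) = z(0.88800) = 1.216
z(FA) = z(0.00500) = -2.576
d' = 1.216 − (-2.576) = 3.792

d′ = 3.79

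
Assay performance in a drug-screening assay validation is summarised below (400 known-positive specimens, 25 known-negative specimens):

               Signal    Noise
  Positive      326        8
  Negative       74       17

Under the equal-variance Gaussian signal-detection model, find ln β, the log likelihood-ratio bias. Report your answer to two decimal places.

ln β = -0.29

H = 326/400 = 0.8150
FA = 8/25 = 0.3200
Φ⁻¹(0.8150) = 0.896, Φ⁻¹(0.3200) = -0.468
ln β = −½·[z(H)² − z(FA)²] = −0.5 × (0.803 − 0.219) = -0.292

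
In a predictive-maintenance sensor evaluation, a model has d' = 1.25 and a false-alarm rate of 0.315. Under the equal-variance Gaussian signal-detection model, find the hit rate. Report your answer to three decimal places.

z(false-alarm rate) = z(0.315) = -0.4817
z(H) = z(FA) + d' = -0.4817 + 1.25 = 0.7683
hit rate = Φ(0.7683) = 0.7788

hit rate = 0.779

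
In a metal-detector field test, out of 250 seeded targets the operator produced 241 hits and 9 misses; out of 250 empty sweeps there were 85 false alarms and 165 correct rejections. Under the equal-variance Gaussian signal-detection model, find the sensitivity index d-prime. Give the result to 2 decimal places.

d-prime = 2.21

H = 241/250 = 0.9640
FA = 85/250 = 0.3400
Φ⁻¹(H) = 1.7991
Φ⁻¹(FA) = -0.4125
d' = z(H) − z(FA) = 1.7991 − (-0.4125) = 2.2116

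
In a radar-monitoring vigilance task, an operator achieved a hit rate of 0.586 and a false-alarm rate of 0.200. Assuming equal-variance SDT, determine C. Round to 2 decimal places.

C = 0.31

z(0.586) = 0.2173, z(0.200) = -0.8416
c = −½·[z(H) + z(FA)] = −0.5 × (0.2173 + (-0.8416)) = 0.31215
c > 0: the operator has a conservative response bias.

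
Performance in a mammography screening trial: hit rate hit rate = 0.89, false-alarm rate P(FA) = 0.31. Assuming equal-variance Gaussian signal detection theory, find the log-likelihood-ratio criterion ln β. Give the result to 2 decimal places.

Φ⁻¹(H) = Φ⁻¹(0.89) = 1.227
Φ⁻¹(FA) = Φ⁻¹(0.31) = -0.496
ln β = −½·[z(H)² − z(FA)²] = −0.5 × (1.506 − 0.246) = -0.630

ln β = -0.63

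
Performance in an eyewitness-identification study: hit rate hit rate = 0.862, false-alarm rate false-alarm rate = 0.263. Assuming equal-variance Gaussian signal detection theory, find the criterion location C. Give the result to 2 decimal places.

C = -0.23

z(H) = 1.089
z(FA) = -0.634
c = −½·[z(H) + z(FA)] = −0.5 × (1.089 + (-0.634)) = -0.2275
c < 0: the witness has a liberal response bias.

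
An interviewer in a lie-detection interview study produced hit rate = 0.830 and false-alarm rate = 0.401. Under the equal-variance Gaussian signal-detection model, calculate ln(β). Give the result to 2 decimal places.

z(H) = z(0.830) = 0.954
z(FA) = z(0.401) = -0.251
ln β = −½·[z(H)² − z(FA)²] = −0.5 × (0.910 − 0.063) = -0.4235

ln β = -0.42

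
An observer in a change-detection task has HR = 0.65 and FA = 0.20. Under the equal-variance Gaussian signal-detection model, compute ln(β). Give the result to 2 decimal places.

z(H) = 0.385
z(FA) = -0.842
ln β = −½·[z(H)² − z(FA)²] = −0.5 × (0.148 − 0.709) = 0.2805

ln β = 0.28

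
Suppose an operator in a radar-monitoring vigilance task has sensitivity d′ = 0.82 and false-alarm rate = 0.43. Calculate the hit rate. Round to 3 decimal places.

z(false-alarm rate) = z(0.43) = -0.1764
z(H) = z(FA) + d' = -0.1764 + 0.82 = 0.6436
hit rate = Φ(0.6436) = 0.7401

hit rate = 0.740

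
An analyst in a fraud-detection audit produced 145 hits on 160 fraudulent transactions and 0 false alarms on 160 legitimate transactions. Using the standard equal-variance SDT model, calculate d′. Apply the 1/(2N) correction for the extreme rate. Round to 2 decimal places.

The false-alarm rate is 0/160 = 0, so apply the 1/(2N) correction: FA → 1/(2·160) = 0.00313.
z(H) = z(0.90625) = 1.318
z(FA) = z(0.00313) = -2.734
d' = 1.318 − (-2.734) = 4.052

d′ = 4.05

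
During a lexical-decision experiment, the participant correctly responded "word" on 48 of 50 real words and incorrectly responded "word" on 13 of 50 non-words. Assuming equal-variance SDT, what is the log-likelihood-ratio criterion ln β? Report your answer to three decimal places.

H = 48/50 = 0.9600
FA = 13/50 = 0.2600
z(0.9600) = 1.7507, z(0.2600) = -0.6433
ln β = −½·[z(H)² − z(FA)²] = −0.5 × (3.0650 − 0.4138) = -1.3256

ln β = -1.326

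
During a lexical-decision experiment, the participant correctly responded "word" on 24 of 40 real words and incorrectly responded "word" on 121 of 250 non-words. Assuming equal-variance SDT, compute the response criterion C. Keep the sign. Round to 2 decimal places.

H = 24/40 = 0.6000
FA = 121/250 = 0.4840
Φ⁻¹(H) = Φ⁻¹(0.6000) = 0.2533
Φ⁻¹(FA) = Φ⁻¹(0.4840) = -0.0401
c = −½·[z(H) + z(FA)] = −0.5 × (0.2533 + (-0.0401)) = -0.1066

C = -0.11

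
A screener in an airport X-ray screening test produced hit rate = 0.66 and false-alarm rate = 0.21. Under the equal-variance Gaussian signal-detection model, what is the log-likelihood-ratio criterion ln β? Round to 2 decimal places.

z(H) = z(0.66) = 0.412
z(FA) = z(0.21) = -0.806
ln β = −½·[z(H)² − z(FA)²] = −0.5 × (0.170 − 0.650) = 0.240

ln β = 0.24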